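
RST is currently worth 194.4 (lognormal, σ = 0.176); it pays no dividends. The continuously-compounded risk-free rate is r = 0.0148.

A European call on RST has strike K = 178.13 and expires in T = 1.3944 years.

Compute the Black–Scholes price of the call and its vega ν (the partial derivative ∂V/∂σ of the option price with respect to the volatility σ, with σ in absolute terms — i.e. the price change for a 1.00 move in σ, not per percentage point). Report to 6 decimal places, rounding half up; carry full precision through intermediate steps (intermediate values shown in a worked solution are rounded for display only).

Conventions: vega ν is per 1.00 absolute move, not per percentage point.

price = 27.227278
ν = 75.389353

σ√T = 0.176·√1.3944 = 0.207829
d₁ = (ln(S/K) + (r+σ²/2)T) / (σ√T) = (ln(194.4/178.13) + (0.0148+0.176²/2)·1.3944) / 0.207829 = (0.087404 + 0.042234) / 0.207829 = 0.623771
d₂ = d₁ − σ√T = 0.623771 − 0.207829 = 0.415942
e^{−rT} = 0.979574
N(d₁) = 0.733611,  N(d₂) = 0.661274
Call price V = S·N(d₁) − K·e^{−rT}·N(d₂) = 142.614008 − 115.386730 = 27.227278
φ(d₁) = (1/√(2π))·e^{−d₁²/2} = 0.328413
ν = S·φ(d₁)·√T = 75.389353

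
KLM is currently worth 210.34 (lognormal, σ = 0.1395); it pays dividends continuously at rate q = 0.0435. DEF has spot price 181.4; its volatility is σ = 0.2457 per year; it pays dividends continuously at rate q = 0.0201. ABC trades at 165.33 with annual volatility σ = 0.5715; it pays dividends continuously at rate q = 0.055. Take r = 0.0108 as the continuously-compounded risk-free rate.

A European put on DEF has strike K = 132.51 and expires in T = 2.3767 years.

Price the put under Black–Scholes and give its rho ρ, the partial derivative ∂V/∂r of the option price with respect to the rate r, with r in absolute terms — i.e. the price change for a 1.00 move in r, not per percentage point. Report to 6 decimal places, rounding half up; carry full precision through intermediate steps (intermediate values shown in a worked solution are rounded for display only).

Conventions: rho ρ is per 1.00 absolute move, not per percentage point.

price = 7.088462
ρ = -86.102323

σ√T = 0.2457·√2.3767 = 0.378785
d₁ = (ln(S/K) + (r−q+σ²/2)T) / (σ√T) = (ln(181.4/132.51) + (0.0108−0.0201+0.2457²/2)·2.3767) / 0.378785 = (0.314046 + 0.049636) / 0.378785 = 0.960129
d₂ = d₁ − σ√T = 0.960129 − 0.378785 = 0.581344
e^{−rT} = 0.974658
e^{−qT} = 0.953351
N(−d₁) = 0.168495,  N(−d₂) = 0.280504
Put price V = K·e^{−rT}·N(−d₂) − S·e^{−qT}·N(−d₁) = 36.227678 − 29.139216 = 7.088462
ρ = −K·T·e^{−rT}·N(−d₂) = -86.102323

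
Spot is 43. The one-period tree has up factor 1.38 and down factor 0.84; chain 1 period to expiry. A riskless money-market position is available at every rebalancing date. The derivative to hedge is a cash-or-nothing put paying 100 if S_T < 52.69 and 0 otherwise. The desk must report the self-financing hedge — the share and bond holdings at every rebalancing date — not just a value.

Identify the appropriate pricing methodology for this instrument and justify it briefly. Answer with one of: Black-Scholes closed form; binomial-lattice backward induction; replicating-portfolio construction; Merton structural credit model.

Key observation: what is demanded is not a single number but the (Δ, B) position at each node of the 1.38/0.84 tree starting at 43; constructing those positions is the replicating-portfolio method.

framework: replicating-portfolio construction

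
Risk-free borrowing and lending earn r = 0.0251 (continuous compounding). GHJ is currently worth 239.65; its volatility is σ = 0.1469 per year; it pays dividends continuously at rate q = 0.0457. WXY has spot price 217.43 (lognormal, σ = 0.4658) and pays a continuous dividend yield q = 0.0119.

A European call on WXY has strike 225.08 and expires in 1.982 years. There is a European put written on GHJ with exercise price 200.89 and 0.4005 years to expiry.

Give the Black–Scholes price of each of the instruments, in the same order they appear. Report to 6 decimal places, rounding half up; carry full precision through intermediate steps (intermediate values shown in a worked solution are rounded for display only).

price(WXY call K=225.08) = 53.914787
price(GHJ put K=200.89) = 0.280451

[WXY call K=225.08]
σ√T = 0.4658·√1.982 = 0.655770
d₁ = (ln(S/K) + (r−q+σ²/2)T) / (σ√T) = (ln(217.43/225.08) + (0.0251−0.0119+0.4658²/2)·1.982) / 0.655770 = (-0.034579 + 0.241179) / 0.655770 = 0.315050
d₂ = d₁ − σ√T = 0.315050 − 0.655770 = -0.340719
e^{−rT} = 0.951469
e^{−qT} = 0.976690
N(d₁) = 0.623638,  N(d₂) = 0.366657
price = S·e^{−qT}·N(d₁) − K·e^{−rT}·N(d₂) = 132.436905 − 78.522118 = 53.914787
[GHJ put K=200.89]
σ√T = 0.1469·√0.4005 = 0.092966
d₁ = (ln(S/K) + (r−q+σ²/2)T) / (σ√T) = (ln(239.65/200.89) + (0.0251−0.0457+0.1469²/2)·0.4005) / 0.092966 = (0.176422 − 0.003929) / 0.092966 = 1.855447
d₂ = d₁ − σ√T = 1.855447 − 0.092966 = 1.762481
e^{−rT} = 0.989998
e^{−qT} = 0.981864
N(−d₁) = 0.031766,  N(−d₂) = 0.038994
price = K·e^{−rT}·N(−d₂) − S·e^{−qT}·N(−d₁) = 7.755156 − 7.474705 = 0.280451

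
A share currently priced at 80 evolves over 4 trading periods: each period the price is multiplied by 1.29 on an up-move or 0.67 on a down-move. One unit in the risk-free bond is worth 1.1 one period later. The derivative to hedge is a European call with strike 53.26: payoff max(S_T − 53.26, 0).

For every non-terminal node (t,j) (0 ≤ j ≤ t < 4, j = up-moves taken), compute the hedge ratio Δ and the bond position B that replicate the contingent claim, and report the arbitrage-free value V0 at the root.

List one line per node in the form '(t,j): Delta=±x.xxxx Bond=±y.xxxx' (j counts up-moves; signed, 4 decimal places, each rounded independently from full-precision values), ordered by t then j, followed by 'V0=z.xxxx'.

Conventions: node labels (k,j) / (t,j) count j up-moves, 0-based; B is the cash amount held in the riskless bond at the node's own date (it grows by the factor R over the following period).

Since d<R<u, set p* = (R−d)/(u−d) = 0.6935; price each node as the discounted p*-expectation of its children.
Expiry values: V(4,0)=0.0000, V(4,1)=0.0000, V(4,2)=6.5012, V(4,3)=61.8025, V(4,4)=168.2783
Node (3,0) S=24.0610: V=(p*·0.0000+(1−p*)·0.0000)/1.1=0.0000; Δ=(0.0000−0.0000)/(31.0387−16.1209)=0.0000; B=V−Δ·S=0.0000
Node (3,1) S=46.3265: V=(p*·6.5012+(1−p*)·0.0000)/1.1=4.0990; Δ=(6.5012−0.0000)/(59.7612−31.0387)=0.2263; B=V−Δ·S=-6.3868
Node (3,2) S=89.1958: V=(p*·61.8025+(1−p*)·6.5012)/1.1=40.7776; Δ=(61.8025−6.5012)/(115.0625−59.7612)=1.0000; B=V−Δ·S=-48.4182
Node (3,3) S=171.7351: V=(p*·168.2783+(1−p*)·61.8025)/1.1=123.3169; Δ=(168.2783−61.8025)/(221.5383−115.0625)=1.0000; B=V−Δ·S=-48.4182
Node (2,0) S=35.9120: V=(p*·4.0990+(1−p*)·0.0000)/1.1=2.5844; Δ=(4.0990−0.0000)/(46.3265−24.0610)=0.1841; B=V−Δ·S=-4.0268
Node (2,1) S=69.1440: V=(p*·40.7776+(1−p*)·4.0990)/1.1=26.8521; Δ=(40.7776−4.0990)/(89.1958−46.3265)=0.8556; B=V−Δ·S=-32.3069
Node (2,2) S=133.1280: V=(p*·123.3169+(1−p*)·40.7776)/1.1=89.1115; Δ=(123.3169−40.7776)/(171.7351−89.1958)=1.0000; B=V−Δ·S=-44.0165
Node (1,0) S=53.6000: V=(p*·26.8521+(1−p*)·2.5844)/1.1=17.6502; Δ=(26.8521−2.5844)/(69.1440−35.9120)=0.7303; B=V−Δ·S=-21.4913
Node (1,1) S=103.2000: V=(p*·89.1115+(1−p*)·26.8521)/1.1=63.6655; Δ=(89.1115−26.8521)/(133.1280−69.1440)=0.9730; B=V−Δ·S=-36.7528
Node (0,0) S=80.0000: V=(p*·63.6655+(1−p*)·17.6502)/1.1=45.0582; Δ=(63.6655−17.6502)/(103.2000−53.6000)=0.9277; B=V−Δ·S=-29.1599
Verification: the root portfolio costs Δ(0,0)·S0 + B(0,0) = 45.0582, matching V0.

(0,0): Delta=0.9277 Bond=-29.1599
(1,0): Delta=0.7303 Bond=-21.4913
(1,1): Delta=0.9730 Bond=-36.7528
(2,0): Delta=0.1841 Bond=-4.0268
(2,1): Delta=0.8556 Bond=-32.3069
(2,2): Delta=1.0000 Bond=-44.0165
(3,0): Delta=0.0000 Bond=0.0000
(3,1): Delta=0.2263 Bond=-6.3868
(3,2): Delta=1.0000 Bond=-48.4182
(3,3): Delta=1.0000 Bond=-48.4182
V0=45.0582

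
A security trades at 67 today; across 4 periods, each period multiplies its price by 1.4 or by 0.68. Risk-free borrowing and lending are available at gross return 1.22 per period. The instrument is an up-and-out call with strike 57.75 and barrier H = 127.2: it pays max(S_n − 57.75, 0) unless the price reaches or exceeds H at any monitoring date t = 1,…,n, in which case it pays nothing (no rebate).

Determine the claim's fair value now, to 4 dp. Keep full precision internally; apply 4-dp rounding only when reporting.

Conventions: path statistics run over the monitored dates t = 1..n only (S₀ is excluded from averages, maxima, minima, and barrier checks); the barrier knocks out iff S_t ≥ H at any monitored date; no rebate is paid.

price = 6.6408

No-arbitrage gives p* = (R−d)/(u−d) = 0.7500: enumerate every path, weight its payoff by its p*-probability, and discount by R^4.
Enumerate all 2^4 = 16 price paths (U = up ×1.4, D = down ×0.68); each path with k up-moves has probability p*^k·(1−p*)^(4−k).
DDDD: M=45.5600, payoff=0.0000, prob=0.003906
UDDD: M=93.8000, payoff=0.0000, prob=0.011719
DUDD: M=63.7840, payoff=0.0000, prob=0.011719
UUDD: M=131.3200, payoff=0.0000, prob=0.035156
DDUD: M=45.5600, payoff=0.0000, prob=0.011719
UDUD: M=93.8000, payoff=2.9724, prob=0.035156
DUUD: M=89.2976, payoff=2.9724, prob=0.035156
UUUD: M=183.8480, payoff=0.0000, prob=0.105469
DDDU: M=45.5600, payoff=0.0000, prob=0.011719
UDDU: M=93.8000, payoff=2.9724, prob=0.035156
DUDU: M=63.7840, payoff=2.9724, prob=0.035156
UUDU: M=131.3200, payoff=0.0000, prob=0.105469
DDUU: M=60.7224, payoff=2.9724, prob=0.035156
UDUU: M=125.0166, payoff=67.2666, prob=0.105469
DUUU: M=125.0166, payoff=67.2666, prob=0.105469
UUUU: M=257.3872, payoff=0.0000, prob=0.316406
Price = Σ prob·payoff / R^4 = 14.711543 / 2.215335 = 6.6408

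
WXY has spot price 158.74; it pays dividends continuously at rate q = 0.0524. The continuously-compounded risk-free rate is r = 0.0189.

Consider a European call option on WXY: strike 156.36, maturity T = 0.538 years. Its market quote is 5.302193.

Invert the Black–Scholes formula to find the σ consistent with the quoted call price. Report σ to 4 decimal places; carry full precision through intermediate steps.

At σ = 0.1222 the Black–Scholes value reproduces the quote:
σ√T = 0.1222·√0.538 = 0.089632
d₁ = (ln(S/K) + (r−q+σ²/2)T) / (σ√T) = (ln(158.74/156.36) + (0.0189−0.0524+0.1222²/2)·0.538) / 0.089632 = (0.015107 − 0.014006) / 0.089632 = 0.012278
d₂ = d₁ − σ√T = 0.012278 − 0.089632 = -0.077353
e^{−rT} = 0.989883
e^{−qT} = 0.972202
N(d₁) = 0.504898,  N(d₂) = 0.469171
V = S·e^{−qT}·N(d₁) − K·e^{−rT}·N(d₂) = 77.919645 − 72.617452 = 5.302193 (the observed quote) — the price is monotone increasing in volatility, hence this σ is the only solution

sigma = 0.1222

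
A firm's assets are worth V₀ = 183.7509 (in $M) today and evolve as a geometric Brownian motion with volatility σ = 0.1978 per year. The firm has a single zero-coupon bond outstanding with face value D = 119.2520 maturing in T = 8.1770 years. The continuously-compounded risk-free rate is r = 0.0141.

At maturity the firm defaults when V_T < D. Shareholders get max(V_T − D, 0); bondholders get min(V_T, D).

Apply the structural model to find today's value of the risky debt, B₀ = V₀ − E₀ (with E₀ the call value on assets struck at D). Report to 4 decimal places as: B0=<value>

With assets at 183.7509 and a single debt payment of 119.2520 at 8.1770 years:
d₁ = [ln(V₀/D) + (r + σ²/2)T] / (σ√T)
   = [ln(183.7509/119.2520) + (0.0141 + 0.5·0.1978²)·8.1770] / (0.1978·√8.1770)
   = [0.432342 + 0.275258] / 0.565618 = 1.251020
d₂ = d₁ − σ√T = 1.251020 − 0.565618 = 0.685402
N(d₁) = 0.894536,  N(d₂) = 0.753455,  e^(−rT) = 0.891103
E₀ = V₀·N(d₁) − D·e^(−rT)·N(d₂)
   = 183.7509·0.894536 − 119.2520·0.891103·0.753455 = 84.305414
B₀ = V₀ − E₀ = 183.7509 − 84.305414 = 99.445486

B0=99.4455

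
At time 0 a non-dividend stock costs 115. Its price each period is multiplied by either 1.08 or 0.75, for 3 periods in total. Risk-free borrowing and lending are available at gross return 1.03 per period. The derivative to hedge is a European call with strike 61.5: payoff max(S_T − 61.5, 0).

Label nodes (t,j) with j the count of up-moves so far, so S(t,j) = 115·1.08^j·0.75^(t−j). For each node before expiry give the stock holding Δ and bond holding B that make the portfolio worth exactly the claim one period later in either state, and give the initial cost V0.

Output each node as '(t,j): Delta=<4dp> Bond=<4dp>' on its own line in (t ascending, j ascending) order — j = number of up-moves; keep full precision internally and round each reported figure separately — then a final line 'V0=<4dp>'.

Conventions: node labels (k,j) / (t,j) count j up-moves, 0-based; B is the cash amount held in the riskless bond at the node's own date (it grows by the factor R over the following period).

(0,0): Delta=0.9926 Bond=-55.3885
(1,0): Delta=0.9329 Bond=-51.9007
(1,1): Delta=1.0000 Bond=-57.9696
(2,0): Delta=0.3917 Bond=-18.4521
(2,1): Delta=1.0000 Bond=-59.7087
(2,2): Delta=1.0000 Bond=-59.7087
V0=58.7601

Arbitrage-free pricing uses the up-move probability p* = (R−d)/(u−d) = 0.8485, discounting each step at R = 1.03.
Payoffs at expiry: V(3,0)=0.0000, V(3,1)=8.3625, V(3,2)=39.1020, V(3,3)=83.3669
  t=2,j=0: stock 64.6875 → up 69.8625 (V=8.3625), down 48.5156 (V=0.0000). Price 6.8888; hedge Δ=0.3917, bond B=-18.4521.
  t=2,j=1: stock 93.1500 → up 100.6020 (V=39.1020), down 69.8625 (V=8.3625). Price 33.4413; hedge Δ=1.0000, bond B=-59.7087.
  t=2,j=2: stock 134.1360 → up 144.8669 (V=83.3669), down 100.6020 (V=39.1020). Price 74.4273; hedge Δ=1.0000, bond B=-59.7087.
  t=1,j=0: stock 86.2500 → up 93.1500 (V=33.4413), down 64.6875 (V=6.8888). Price 28.5613; hedge Δ=0.9329, bond B=-51.9007.
  t=1,j=1: stock 124.2000 → up 134.1360 (V=74.4273), down 93.1500 (V=33.4413). Price 66.2304; hedge Δ=1.0000, bond B=-57.9696.
  t=0,j=0: stock 115.0000 → up 124.2000 (V=66.2304), down 86.2500 (V=28.5613). Price 58.7601; hedge Δ=0.9926, bond B=-55.3885.
Sanity check at the root: Δ(0,0)·S0 + B(0,0) reproduces V0 = 58.7601.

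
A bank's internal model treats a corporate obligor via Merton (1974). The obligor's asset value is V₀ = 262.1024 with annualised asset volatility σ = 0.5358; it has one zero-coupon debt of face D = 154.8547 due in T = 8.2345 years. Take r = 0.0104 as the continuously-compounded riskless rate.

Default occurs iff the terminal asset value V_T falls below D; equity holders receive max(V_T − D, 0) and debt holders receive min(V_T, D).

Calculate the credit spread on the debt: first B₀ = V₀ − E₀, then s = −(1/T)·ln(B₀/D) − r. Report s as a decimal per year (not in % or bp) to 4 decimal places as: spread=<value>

Apply the equity-as-call identities (strike 154.8547, horizon 8.2345 years):
d₁ = [ln(V₀/D) + (r + σ²/2)T] / (σ√T)
   = [ln(262.1024/154.8547) + (0.0104 + 0.5·0.5358²)·8.2345] / (0.5358·√8.2345)
   = [0.526248 + 1.267626] / 1.537522 = 1.166730
d₂ = d₁ − σ√T = 1.166730 − 1.537522 = -0.370792
N(d₁) = 0.878340,  N(d₂) = 0.355396,  e^(−rT) = 0.917926
E₀ = V₀·N(d₁) − D·e^(−rT)·N(d₂)
   = 262.1024·0.878340 − 154.8547·0.917926·0.355396 = 179.697258
B₀ = V₀ − E₀ = 262.1024 − 179.697258 = 82.405142
spread = −(1/T)·ln(B₀/D) − r = −(1/8.2345)·ln(82.405142/154.8547) − 0.0104 = 0.06620932

spread=0.0662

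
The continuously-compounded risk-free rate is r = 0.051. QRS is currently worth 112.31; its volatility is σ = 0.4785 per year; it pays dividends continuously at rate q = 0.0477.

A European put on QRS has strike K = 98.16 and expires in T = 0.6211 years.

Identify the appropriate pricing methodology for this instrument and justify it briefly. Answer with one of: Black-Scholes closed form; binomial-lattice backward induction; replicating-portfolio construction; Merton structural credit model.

Key observation: a European claim on QRS (strike 98.16) — a lognormal (GBM) underlying with constant rate and volatility — has an exact closed-form value; no lattice or capital structure is involved.

framework: Black-Scholes closed form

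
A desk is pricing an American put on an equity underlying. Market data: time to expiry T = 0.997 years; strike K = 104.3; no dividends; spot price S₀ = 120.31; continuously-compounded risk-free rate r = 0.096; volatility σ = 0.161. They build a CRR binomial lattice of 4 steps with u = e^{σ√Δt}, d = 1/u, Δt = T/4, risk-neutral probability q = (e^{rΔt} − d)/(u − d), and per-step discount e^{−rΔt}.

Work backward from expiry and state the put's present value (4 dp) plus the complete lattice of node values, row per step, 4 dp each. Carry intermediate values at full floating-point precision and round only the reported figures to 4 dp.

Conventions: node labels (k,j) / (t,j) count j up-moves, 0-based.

Δt=0.24925, u=1.08370, d=0.92277, q=0.63039, disc=e^(-rΔt)=0.97636
k=4 terminal: V=max(K-S,0) → 17.0694 1.8563 0.0000 0.0000 0.0000
k=3: j=0 S=94.5316 intr=9.7684 cont=7.3023 V=9.7684[EX]; j=1 S=111.0180 intr=0.0000 cont=0.6699 V=0.6699[hold]; j=2 S=130.3797 intr=0.0000 cont=0.0000 V=0.0000[hold]; j=3 S=153.1181 intr=0.0000 cont=0.0000 V=0.0000[hold]
k=2: j=0 S=102.4437 intr=1.8563 cont=3.9374 V=3.9374[hold]; j=1 S=120.3100 intr=0.0000 cont=0.2417 V=0.2417[hold]; j=2 S=141.2922 intr=0.0000 cont=0.0000 V=0.0000[hold]
k=1: j=0 S=111.0180 intr=0.0000 cont=1.5697 V=1.5697[hold]; j=1 S=130.3797 intr=0.0000 cont=0.0872 V=0.0872[hold]
k=0: j=0 S=120.3100 intr=0.0000 cont=0.6201 V=0.6201[hold]

price = 0.6201
tree:
0.6201
1.5697 0.0872
3.9374 0.2417 0.0000
9.7684 0.6699 0.0000 0.0000
17.0694 1.8563 0.0000 0.0000 0.0000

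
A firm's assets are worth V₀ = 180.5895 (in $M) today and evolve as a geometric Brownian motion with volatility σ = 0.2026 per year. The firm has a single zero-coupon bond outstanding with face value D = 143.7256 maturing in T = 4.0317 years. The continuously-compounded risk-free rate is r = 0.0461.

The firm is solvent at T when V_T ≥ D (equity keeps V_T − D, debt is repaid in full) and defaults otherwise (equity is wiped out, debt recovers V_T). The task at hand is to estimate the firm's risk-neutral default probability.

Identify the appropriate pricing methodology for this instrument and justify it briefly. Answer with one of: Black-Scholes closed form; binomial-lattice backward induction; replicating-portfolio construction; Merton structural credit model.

framework: Merton structural credit model

Key observation: a levered firm with one bullet debt due at 4.0317 years is the canonical structural-credit setup: equity is a call on the firm's assets struck at the face value.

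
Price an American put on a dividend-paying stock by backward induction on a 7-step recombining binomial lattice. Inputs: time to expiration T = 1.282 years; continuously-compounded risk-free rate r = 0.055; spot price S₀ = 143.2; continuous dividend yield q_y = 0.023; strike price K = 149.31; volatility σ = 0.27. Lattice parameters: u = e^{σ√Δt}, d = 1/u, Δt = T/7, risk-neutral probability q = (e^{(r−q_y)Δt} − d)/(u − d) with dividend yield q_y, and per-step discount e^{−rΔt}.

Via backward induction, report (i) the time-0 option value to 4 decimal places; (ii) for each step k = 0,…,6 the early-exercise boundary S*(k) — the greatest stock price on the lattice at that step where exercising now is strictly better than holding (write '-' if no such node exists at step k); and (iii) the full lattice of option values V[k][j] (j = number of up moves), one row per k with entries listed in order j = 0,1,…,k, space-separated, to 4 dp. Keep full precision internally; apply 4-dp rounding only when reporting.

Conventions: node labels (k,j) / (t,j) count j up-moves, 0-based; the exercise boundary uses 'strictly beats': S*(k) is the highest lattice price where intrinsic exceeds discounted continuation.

Δt=0.18314  u=1.12249  d=0.89088  q=0.49652  discount=0.98998
step 7 (expiry): payoffs max(K−S,0) = 85.5317 68.9508 48.0591 21.7362 0.0000 0.0000 0.0000 0.0000
step 6: (k=6,j=0): S=71.5903, K−S=77.7197, hold=76.5242 ⇒ V=77.7197 exercise | (k=6,j=1): S=90.2022, K−S=59.1078, hold=57.9905 ⇒ V=59.1078 exercise | (k=6,j=2): S=113.6528, K−S=35.6572, hold=34.6385 ⇒ V=35.6572 exercise | (k=6,j=3): S=143.2000, K−S=6.1100, hold=10.8340 ⇒ V=10.8340 continue | (k=6,j=4): S=180.4288, K−S=0.0000, hold=0.0000 ⇒ V=0.0000 continue | (k=6,j=5): S=227.3363, K−S=0.0000, hold=0.0000 ⇒ V=0.0000 continue | (k=6,j=6): S=286.4387, K−S=0.0000, hold=0.0000 ⇒ V=0.0000 continue  boundary S*=113.6528
step 5: (k=5,j=0): S=80.3592, K−S=68.9508, hold=67.7921 ⇒ V=68.9508 exercise | (k=5,j=1): S=101.2509, K−S=48.0591, hold=46.9883 ⇒ V=48.0591 exercise | (k=5,j=2): S=127.5738, K−S=21.7362, hold=23.0980 ⇒ V=23.0980 continue | (k=5,j=3): S=160.7402, K−S=0.0000, hold=5.4000 ⇒ V=5.4000 continue | (k=5,j=4): S=202.5290, K−S=0.0000, hold=0.0000 ⇒ V=0.0000 continue | (k=5,j=5): S=255.1821, K−S=0.0000, hold=0.0000 ⇒ V=0.0000 continue  boundary S*=101.2509
step 4: (k=4,j=0): S=90.2022, K−S=59.1078, hold=57.9905 ⇒ V=59.1078 exercise | (k=4,j=1): S=113.6528, K−S=35.6572, hold=35.3079 ⇒ V=35.6572 exercise | (k=4,j=2): S=143.2000, K−S=6.1100, hold=14.1671 ⇒ V=14.1671 continue | (k=4,j=3): S=180.4288, K−S=0.0000, hold=2.6915 ⇒ V=2.6915 continue | (k=4,j=4): S=227.3363, K−S=0.0000, hold=0.0000 ⇒ V=0.0000 continue  boundary S*=113.6528
step 3: (k=3,j=0): S=101.2509, K−S=48.0591, hold=46.9883 ⇒ V=48.0591 exercise | (k=3,j=1): S=127.5738, K−S=21.7362, hold=24.7364 ⇒ V=24.7364 continue | (k=3,j=2): S=160.7402, K−S=0.0000, hold=8.3843 ⇒ V=8.3843 continue | (k=3,j=3): S=202.5290, K−S=0.0000, hold=1.3415 ⇒ V=1.3415 continue  boundary S*=101.2509
step 2: (k=2,j=0): S=113.6528, K−S=35.6572, hold=36.1133 ⇒ V=36.1133 continue | (k=2,j=1): S=143.2000, K−S=6.1100, hold=16.4507 ⇒ V=16.4507 continue | (k=2,j=2): S=180.4288, K−S=0.0000, hold=4.8384 ⇒ V=4.8384 continue  boundary S*=-
step 1: (k=1,j=0): S=127.5738, K−S=21.7362, hold=26.0863 ⇒ V=26.0863 continue | (k=1,j=1): S=160.7402, K−S=0.0000, hold=10.5778 ⇒ V=10.5778 continue  boundary S*=-
step 0: (k=0,j=0): S=143.2000, K−S=6.1100, hold=18.2017 ⇒ V=18.2017 continue  boundary S*=-

price = 18.2017
boundary = - - - 101.2509 113.6528 101.2509 113.6528
tree:
18.2017
26.0863 10.5778
36.1133 16.4507 4.8384
48.0591 24.7364 8.3843 1.3415
59.1078 35.6572 14.1671 2.6915 0.0000
68.9508 48.0591 23.0980 5.4000 0.0000 0.0000
77.7197 59.1078 35.6572 10.8340 0.0000 0.0000 0.0000
85.5317 68.9508 48.0591 21.7362 0.0000 0.0000 0.0000 0.0000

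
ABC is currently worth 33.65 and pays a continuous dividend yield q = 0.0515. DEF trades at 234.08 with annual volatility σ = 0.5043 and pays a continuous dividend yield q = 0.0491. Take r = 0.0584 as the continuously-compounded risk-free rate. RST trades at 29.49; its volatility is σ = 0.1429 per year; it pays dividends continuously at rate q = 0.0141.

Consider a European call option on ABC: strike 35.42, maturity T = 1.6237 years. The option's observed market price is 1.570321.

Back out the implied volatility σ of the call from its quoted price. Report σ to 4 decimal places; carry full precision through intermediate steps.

sigma = 0.1337

At σ = 0.1337 the Black–Scholes value reproduces the quote:
σ√T = 0.1337·√1.6237 = 0.170367
d₁ = (ln(S/K) + (r−q+σ²/2)T) / (σ√T) = (ln(33.65/35.42) + (0.0584−0.0515+0.1337²/2)·1.6237) / 0.170367 = (-0.051264 + 0.025716) / 0.170367 = -0.149957
d₂ = d₁ − σ√T = -0.149957 − 0.170367 = -0.320324
e^{−rT} = 0.909533
e^{−qT} = 0.919780
N(d₁) = 0.440399,  N(d₂) = 0.374362
V = S·e^{−qT}·N(d₁) − K·e^{−rT}·N(d₂) = 13.630622 − 12.060302 = 1.570321 (the quoted price), and the Black–Scholes price is strictly increasing in σ, so σ is unique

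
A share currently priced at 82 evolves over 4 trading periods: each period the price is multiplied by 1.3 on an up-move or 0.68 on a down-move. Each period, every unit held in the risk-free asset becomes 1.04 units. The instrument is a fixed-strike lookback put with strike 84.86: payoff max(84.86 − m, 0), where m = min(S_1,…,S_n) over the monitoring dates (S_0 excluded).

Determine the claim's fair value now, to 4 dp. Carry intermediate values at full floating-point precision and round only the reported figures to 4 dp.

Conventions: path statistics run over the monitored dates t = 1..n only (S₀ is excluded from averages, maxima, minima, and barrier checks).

price = 22.0561

No-arbitrage gives p* = (R−d)/(u−d) = 0.5806: enumerate every path, weight its payoff by its p*-probability, and discount by R^4.
Enumerate all 2^4 = 16 price paths (U = up ×1.3, D = down ×0.68); each path with k up-moves has probability p*^k·(1−p*)^(4−k).
DDDD: m=17.5327, payoff=67.3273, prob=0.030926
UDDD: m=33.5185, payoff=51.3415, prob=0.042821
DUDD: m=33.5185, payoff=51.3415, prob=0.042821
UUDD: m=64.0794, payoff=20.7806, prob=0.059290
DDUD: m=33.5185, payoff=51.3415, prob=0.042821
UDUD: m=64.0794, payoff=20.7806, prob=0.059290
DUUD: m=55.7600, payoff=29.1000, prob=0.059290
UUUD: m=106.6000, payoff=0.0000, prob=0.082095
DDDU: m=25.7834, payoff=59.0766, prob=0.042821
UDDU: m=49.2918, payoff=35.5682, prob=0.059290
DUDU: m=49.2918, payoff=35.5682, prob=0.059290
UUDU: m=94.2344, payoff=0.0000, prob=0.082095
DDUU: m=37.9168, payoff=46.9432, prob=0.059290
UDUU: m=72.4880, payoff=12.3720, prob=0.082095
DUUU: m=55.7600, payoff=29.1000, prob=0.082095
UUUU: m=106.6000, payoff=0.0000, prob=0.113669
Price = Σ prob·payoff / R^4 = 25.802515 / 1.169859 = 22.0561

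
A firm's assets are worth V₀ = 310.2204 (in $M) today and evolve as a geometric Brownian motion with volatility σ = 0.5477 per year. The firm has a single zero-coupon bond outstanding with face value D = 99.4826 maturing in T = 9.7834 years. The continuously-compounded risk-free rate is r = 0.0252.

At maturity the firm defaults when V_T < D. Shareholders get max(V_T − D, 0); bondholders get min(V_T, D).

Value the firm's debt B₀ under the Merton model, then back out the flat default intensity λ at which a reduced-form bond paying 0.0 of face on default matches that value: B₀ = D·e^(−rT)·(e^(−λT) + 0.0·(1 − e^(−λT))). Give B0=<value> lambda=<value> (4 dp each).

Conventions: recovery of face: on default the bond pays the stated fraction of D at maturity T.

B0=52.2579 lambda=0.0406

Work the structural quantities from V₀ = 310.2204 against face 99.4826:
d₁ = [ln(V₀/D) + (r + σ²/2)T] / (σ√T)
   = [ln(310.2204/99.4826) + (0.0252 + 0.5·0.5477²)·9.7834] / (0.5477·√9.7834)
   = [1.137300 + 1.713931] / 1.713119 = 1.664350
d₂ = d₁ − σ√T = 1.664350 − 1.713119 = -0.048769
N(d₁) = 0.951979,  N(d₂) = 0.480552,  e^(−rT) = 0.781499
E₀ = V₀·N(d₁) − D·e^(−rT)·N(d₂)
   = 310.2204·0.951979 − 99.4826·0.781499·0.480552 = 257.962495
B₀ = V₀ − E₀ = 310.2204 − 257.962495 = 52.257905
e^(−λT) = (B₀·e^(rT)/D − 0)/(1 − 0) = (52.2579·1.279593/99.4826 − 0)/1 = 0.67216596
λ = −ln(0.67216596)/9.7834 = 0.040604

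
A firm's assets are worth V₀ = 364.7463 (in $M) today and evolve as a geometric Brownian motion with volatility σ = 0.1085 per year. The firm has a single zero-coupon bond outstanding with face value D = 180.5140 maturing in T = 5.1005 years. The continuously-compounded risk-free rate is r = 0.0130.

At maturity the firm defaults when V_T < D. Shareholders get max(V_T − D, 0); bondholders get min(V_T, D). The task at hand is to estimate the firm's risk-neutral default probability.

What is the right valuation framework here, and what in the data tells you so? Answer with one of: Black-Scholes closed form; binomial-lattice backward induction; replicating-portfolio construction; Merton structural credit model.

Key observation: with the firm-asset dynamics (V₀ = 364.7463) and a single zero-coupon liability of face 180.5140 given, debt value, spread, and default probability all derive from the option view of the balance sheet.

framework: Merton structural credit model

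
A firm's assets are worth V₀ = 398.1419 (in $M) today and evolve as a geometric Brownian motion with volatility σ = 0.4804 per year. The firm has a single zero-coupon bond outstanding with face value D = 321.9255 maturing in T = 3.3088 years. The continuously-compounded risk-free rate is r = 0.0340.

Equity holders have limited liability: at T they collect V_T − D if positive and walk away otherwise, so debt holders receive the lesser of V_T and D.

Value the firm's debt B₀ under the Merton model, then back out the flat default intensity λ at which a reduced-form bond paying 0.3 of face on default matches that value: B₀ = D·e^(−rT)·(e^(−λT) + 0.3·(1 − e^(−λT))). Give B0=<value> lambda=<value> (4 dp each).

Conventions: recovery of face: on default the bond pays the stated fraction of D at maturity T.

Equity is a call on the firm's assets struck at D = 321.9255:
d₁ = [ln(V₀/D) + (r + σ²/2)T] / (σ√T)
   = [ln(398.1419/321.9255) + (0.0340 + 0.5·0.4804²)·3.3088] / (0.4804·√3.3088)
   = [0.212488 + 0.494309] / 0.873853 = 0.808828
d₂ = d₁ − σ√T = 0.808828 − 0.873853 = -0.065024
N(d₁) = 0.790693,  N(d₂) = 0.474077,  e^(−rT) = 0.893598
E₀ = V₀·N(d₁) − D·e^(−rT)·N(d₂)
   = 398.1419·0.790693 − 321.9255·0.893598·0.474077 = 178.429273
B₀ = V₀ − E₀ = 398.1419 − 178.429273 = 219.712627
e^(−λT) = (B₀·e^(rT)/D − 0.3)/(1 − 0.3) = (219.7126·1.119071/321.9255 − 0.3)/0.7 = 0.66251543
λ = −ln(0.66251543)/3.3088 = 0.124429

B0=219.7126 lambda=0.1244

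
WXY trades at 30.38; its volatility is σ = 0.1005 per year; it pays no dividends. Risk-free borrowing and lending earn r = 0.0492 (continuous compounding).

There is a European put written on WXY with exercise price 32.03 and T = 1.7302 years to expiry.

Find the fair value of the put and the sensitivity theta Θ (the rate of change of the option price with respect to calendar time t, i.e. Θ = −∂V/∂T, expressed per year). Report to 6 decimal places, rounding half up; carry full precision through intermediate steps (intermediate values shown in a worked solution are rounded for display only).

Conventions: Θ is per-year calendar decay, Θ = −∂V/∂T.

σ√T = 0.1005·√1.7302 = 0.132195
d₁ = (ln(S/K) + (r+σ²/2)T) / (σ√T) = (ln(30.38/32.03) + (0.0492+0.1005²/2)·1.7302) / 0.132195 = (-0.052888 + 0.093864) / 0.132195 = 0.309960
d₂ = d₁ − σ√T = 0.309960 − 0.132195 = 0.177765
e^{−rT} = 0.918397
N(−d₁) = 0.378296,  N(−d₂) = 0.429454
Put price V = K·e^{−rT}·N(−d₂) − S·N(−d₁) = 12.632914 − 11.492622 = 1.140292
φ(d₁) = (1/√(2π))·e^{−d₁²/2} = 0.380231
Θ = −S·φ(d₁)·σ/(2√T) + r·K·e^{−rT}·N(−d₂) = −0.441289 + 0.621539 = 0.180250

price = 1.140292
Θ = 0.180250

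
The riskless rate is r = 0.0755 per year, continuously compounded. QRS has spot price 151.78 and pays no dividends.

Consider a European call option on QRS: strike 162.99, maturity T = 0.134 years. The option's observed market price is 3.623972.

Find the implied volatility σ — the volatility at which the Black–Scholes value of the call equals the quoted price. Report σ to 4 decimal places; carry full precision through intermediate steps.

At σ = 0.3262 the Black–Scholes value reproduces the quote:
σ√T = 0.3262·√0.134 = 0.119409
d₁ = (ln(S/K) + (r+σ²/2)T) / (σ√T) = (ln(151.78/162.99) + (0.0755+0.3262²/2)·0.134) / 0.119409 = (-0.071257 + 0.017246) / 0.119409 = -0.452316
d₂ = d₁ − σ√T = -0.452316 − 0.119409 = -0.571725
e^{−rT} = 0.989934
N(d₁) = 0.325521,  N(d₂) = 0.283754
V = S·N(d₁) − K·e^{−rT}·N(d₂) = 49.407528 − 45.783556 = 3.623972 (the quoted price), and the Black–Scholes price is strictly increasing in σ, so σ is unique

sigma = 0.3262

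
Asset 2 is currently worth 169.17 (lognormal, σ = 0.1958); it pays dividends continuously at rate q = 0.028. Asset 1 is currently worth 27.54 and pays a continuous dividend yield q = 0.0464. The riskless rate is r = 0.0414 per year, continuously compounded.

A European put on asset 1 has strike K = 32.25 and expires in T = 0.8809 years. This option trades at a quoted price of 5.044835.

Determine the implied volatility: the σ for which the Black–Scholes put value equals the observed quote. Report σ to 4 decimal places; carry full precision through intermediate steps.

At σ = 0.1729 the Black–Scholes value reproduces the quote:
σ√T = 0.1729·√0.8809 = 0.162277
d₁ = (ln(S/K) + (r−q+σ²/2)T) / (σ√T) = (ln(27.54/32.25) + (0.0414−0.0464+0.1729²/2)·0.8809) / 0.162277 = (-0.157879 + 0.008762) / 0.162277 = -0.918895
d₂ = d₁ − σ√T = -0.918895 − 0.162277 = -1.081173
e^{−rT} = 0.964188
e^{−qT} = 0.959950
N(−d₁) = 0.820925,  N(−d₂) = 0.860190
V = K·e^{−rT}·N(−d₂) − S·e^{−qT}·N(−d₁) = 26.747652 − 21.702817 = 5.044835 (matching the quote); vega is positive throughout, so no other σ reproduces this price

sigma = 0.1729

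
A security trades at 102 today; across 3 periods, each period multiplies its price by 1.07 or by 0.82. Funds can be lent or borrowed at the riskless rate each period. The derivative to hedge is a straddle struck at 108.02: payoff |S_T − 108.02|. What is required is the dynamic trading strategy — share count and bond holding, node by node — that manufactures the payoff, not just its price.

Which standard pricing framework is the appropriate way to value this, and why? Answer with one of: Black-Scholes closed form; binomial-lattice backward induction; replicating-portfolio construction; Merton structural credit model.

framework: replicating-portfolio construction

Key observation: what is demanded is not a single number but the (Δ, B) position at each node of the 1.07/0.82 tree starting at 102; constructing those positions is the replicating-portfolio method.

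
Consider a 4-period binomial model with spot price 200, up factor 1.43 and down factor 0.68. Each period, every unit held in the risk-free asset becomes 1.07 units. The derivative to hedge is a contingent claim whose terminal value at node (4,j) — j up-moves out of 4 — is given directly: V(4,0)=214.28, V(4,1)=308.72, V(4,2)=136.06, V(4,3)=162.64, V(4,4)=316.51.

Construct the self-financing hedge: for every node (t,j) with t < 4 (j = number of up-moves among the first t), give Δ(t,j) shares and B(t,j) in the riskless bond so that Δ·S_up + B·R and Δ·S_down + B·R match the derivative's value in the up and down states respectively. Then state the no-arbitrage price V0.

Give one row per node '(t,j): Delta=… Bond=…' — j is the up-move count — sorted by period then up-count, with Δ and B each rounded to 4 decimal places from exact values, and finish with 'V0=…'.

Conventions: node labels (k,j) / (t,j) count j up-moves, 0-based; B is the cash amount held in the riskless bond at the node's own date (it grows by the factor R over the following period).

(0,0): Delta=-0.1068 Bond=174.1712
(1,0): Delta=-0.4902 Bond=238.5031
(1,1): Delta=0.0615 Bond=138.2340
(2,0): Delta=-0.5990 Bond=265.2563
(2,1): Delta=-0.4425 Bond=245.9139
(2,2): Delta=0.2827 Bond=57.4455
(3,0): Delta=2.0023 Bond=120.2378
(3,1): Delta=-1.7408 Bond=434.8272
(3,2): Delta=0.1274 Bond=104.6363
(3,3): Delta=0.3508 Bond=21.6179
V0=152.8071

Arbitrage-free pricing uses the up-move probability p* = (R−d)/(u−d) = 0.5200, discounting each step at R = 1.07.
At maturity the claim pays: V(4,0)=214.2800, V(4,1)=308.7200, V(4,2)=136.0600, V(4,3)=162.6400, V(4,4)=316.5100
(3,0): S=62.8864. Δ = (V_up−V_dn)/(S_up−S_dn) = (308.7200−214.2800)/(89.9276−42.7628) = 2.0023. V = [p*·308.7200 + (1−p*)·214.2800]/1.07 = 246.1578. B = V − Δ·S = 120.2378.
(3,1): S=132.2464. Δ = (V_up−V_dn)/(S_up−S_dn) = (136.0600−308.7200)/(189.1124−89.9276) = -1.7408. V = [p*·136.0600 + (1−p*)·308.7200]/1.07 = 204.6138. B = V − Δ·S = 434.8272.
(3,2): S=278.1064. Δ = (V_up−V_dn)/(S_up−S_dn) = (162.6400−136.0600)/(397.6922−189.1124) = 0.1274. V = [p*·162.6400 + (1−p*)·136.0600]/1.07 = 140.0763. B = V − Δ·S = 104.6363.
(3,3): S=584.8414. Δ = (V_up−V_dn)/(S_up−S_dn) = (316.5100−162.6400)/(836.3232−397.6922) = 0.3508. V = [p*·316.5100 + (1−p*)·162.6400]/1.07 = 226.7779. B = V − Δ·S = 21.6179.
(2,0): S=92.4800. Δ = (V_up−V_dn)/(S_up−S_dn) = (204.6138−246.1578)/(132.2464−62.8864) = -0.5990. V = [p*·204.6138 + (1−p*)·246.1578]/1.07 = 209.8644. B = V − Δ·S = 265.2563.
(2,1): S=194.4800. Δ = (V_up−V_dn)/(S_up−S_dn) = (140.0763−204.6138)/(278.1064−132.2464) = -0.4425. V = [p*·140.0763 + (1−p*)·204.6138]/1.07 = 159.8638. B = V − Δ·S = 245.9139.
(2,2): S=408.9800. Δ = (V_up−V_dn)/(S_up−S_dn) = (226.7779−140.0763)/(584.8414−278.1064) = 0.2827. V = [p*·226.7779 + (1−p*)·140.0763]/1.07 = 173.0478. B = V − Δ·S = 57.4455.
(1,0): S=136.0000. Δ = (V_up−V_dn)/(S_up−S_dn) = (159.8638−209.8644)/(194.4800−92.4800) = -0.4902. V = [p*·159.8638 + (1−p*)·209.8644]/1.07 = 171.8356. B = V − Δ·S = 238.5031.
(1,1): S=286.0000. Δ = (V_up−V_dn)/(S_up−S_dn) = (173.0478−159.8638)/(408.9800−194.4800) = 0.0615. V = [p*·173.0478 + (1−p*)·159.8638]/1.07 = 155.8126. B = V − Δ·S = 138.2340.
(0,0): S=200.0000. Δ = (V_up−V_dn)/(S_up−S_dn) = (155.8126−171.8356)/(286.0000−136.0000) = -0.1068. V = [p*·155.8126 + (1−p*)·171.8356]/1.07 = 152.8071. B = V − Δ·S = 174.1712.
As a check, the time-0 holding Δ(0,0)·S0 + B(0,0) comes to 152.8071 — exactly V0.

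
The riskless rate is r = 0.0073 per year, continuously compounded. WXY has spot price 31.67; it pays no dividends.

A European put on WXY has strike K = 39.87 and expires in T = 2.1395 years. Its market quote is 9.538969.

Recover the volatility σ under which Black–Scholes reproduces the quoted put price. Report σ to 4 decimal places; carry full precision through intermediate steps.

At σ = 0.2355 the Black–Scholes value reproduces the quote:
σ√T = 0.2355·√2.1395 = 0.344467
d₁ = (ln(S/K) + (r+σ²/2)T) / (σ√T) = (ln(31.67/39.87) + (0.0073+0.2355²/2)·2.1395) / 0.344467 = (-0.230254 + 0.074947) / 0.344467 = -0.450863
d₂ = d₁ − σ√T = -0.450863 − 0.344467 = -0.795330
e^{−rT} = 0.984503
N(−d₁) = 0.673956,  N(−d₂) = 0.786789
V = K·e^{−rT}·N(−d₂) − S·N(−d₁) = 30.883155 − 21.344186 = 9.538969 (matching the quote); vega is positive throughout, so no other σ reproduces this price

sigma = 0.2355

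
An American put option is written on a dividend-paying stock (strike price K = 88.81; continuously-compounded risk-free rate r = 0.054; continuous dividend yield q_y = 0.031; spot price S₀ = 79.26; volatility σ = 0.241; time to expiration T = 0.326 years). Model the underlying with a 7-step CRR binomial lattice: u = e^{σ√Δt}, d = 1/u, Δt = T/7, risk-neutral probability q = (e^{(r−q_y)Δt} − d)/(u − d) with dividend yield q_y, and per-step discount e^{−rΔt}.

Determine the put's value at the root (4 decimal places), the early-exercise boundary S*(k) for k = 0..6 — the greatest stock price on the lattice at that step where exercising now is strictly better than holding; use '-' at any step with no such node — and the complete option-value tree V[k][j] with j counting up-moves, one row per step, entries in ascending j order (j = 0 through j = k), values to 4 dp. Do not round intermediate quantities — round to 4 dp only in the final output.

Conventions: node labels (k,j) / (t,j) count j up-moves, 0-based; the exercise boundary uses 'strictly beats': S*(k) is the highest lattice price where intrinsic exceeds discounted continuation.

Δt=0.04657  u=1.05339  d=0.94932  q=0.49730  discount=0.99749
step 7 (expiry): payoffs max(K−S,0) = 33.7363 27.6991 21.0002 13.5669 5.3187 0.0000 0.0000 0.0000
step 6: (k=6,j=0): S=58.0138, K−S=30.7962, hold=30.6568 ⇒ V=30.7962 exercise | (k=6,j=1): S=64.3733, K−S=24.4367, hold=24.3065 ⇒ V=24.4367 exercise | (k=6,j=2): S=71.4299, K−S=17.3801, hold=17.2601 ⇒ V=17.3801 exercise | (k=6,j=3): S=79.2600, K−S=9.5500, hold=9.4413 ⇒ V=9.5500 exercise | (k=6,j=4): S=87.9485, K−S=0.8615, hold=2.6670 ⇒ V=2.6670 continue | (k=6,j=5): S=97.5894, K−S=0.0000, hold=0.0000 ⇒ V=0.0000 continue | (k=6,j=6): S=108.2871, K−S=0.0000, hold=0.0000 ⇒ V=0.0000 continue  boundary S*=79.2600
step 5: (k=5,j=0): S=61.1109, K−S=27.6991, hold=27.5642 ⇒ V=27.6991 exercise | (k=5,j=1): S=67.8098, K−S=21.0002, hold=20.8749 ⇒ V=21.0002 exercise | (k=5,j=2): S=75.2431, K−S=13.5669, hold=13.4523 ⇒ V=13.5669 exercise | (k=5,j=3): S=83.4913, K−S=5.3187, hold=6.1117 ⇒ V=6.1117 continue | (k=5,j=4): S=92.6436, K−S=0.0000, hold=1.3373 ⇒ V=1.3373 continue | (k=5,j=5): S=102.7992, K−S=0.0000, hold=0.0000 ⇒ V=0.0000 continue  boundary S*=75.2431
step 4: (k=4,j=0): S=64.3733, K−S=24.4367, hold=24.3065 ⇒ V=24.4367 exercise | (k=4,j=1): S=71.4299, K−S=17.3801, hold=17.2601 ⇒ V=17.3801 exercise | (k=4,j=2): S=79.2600, K−S=9.5500, hold=9.8346 ⇒ V=9.8346 continue | (k=4,j=3): S=87.9485, K−S=0.8615, hold=3.7280 ⇒ V=3.7280 continue | (k=4,j=4): S=97.5894, K−S=0.0000, hold=0.6706 ⇒ V=0.6706 continue  boundary S*=71.4299
step 3: (k=3,j=0): S=67.8098, K−S=21.0002, hold=20.8749 ⇒ V=21.0002 exercise | (k=3,j=1): S=75.2431, K−S=13.5669, hold=13.5935 ⇒ V=13.5935 continue | (k=3,j=2): S=83.4913, K−S=5.3187, hold=6.7808 ⇒ V=6.7808 continue | (k=3,j=3): S=92.6436, K−S=0.0000, hold=2.2020 ⇒ V=2.2020 continue  boundary S*=67.8098
step 2: (k=2,j=0): S=71.4299, K−S=17.3801, hold=17.2734 ⇒ V=17.3801 exercise | (k=2,j=1): S=79.2600, K−S=9.5500, hold=10.1799 ⇒ V=10.1799 continue | (k=2,j=2): S=87.9485, K−S=0.8615, hold=4.4924 ⇒ V=4.4924 continue  boundary S*=71.4299
step 1: (k=1,j=0): S=75.2431, K−S=13.5669, hold=13.7648 ⇒ V=13.7648 continue | (k=1,j=1): S=83.4913, K−S=5.3187, hold=7.3331 ⇒ V=7.3331 continue  boundary S*=-
step 0: (k=0,j=0): S=79.2600, K−S=9.5500, hold=10.5398 ⇒ V=10.5398 continue  boundary S*=-

price = 10.5398
boundary = - - 71.4299 67.8098 71.4299 75.2431 79.2600
tree:
10.5398
13.7648 7.3331
17.3801 10.1799 4.4924
21.0002 13.5935 6.7808 2.2020
24.4367 17.3801 9.8346 3.7280 0.6706
27.6991 21.0002 13.5669 6.1117 1.3373 0.0000
30.7962 24.4367 17.3801 9.5500 2.6670 0.0000 0.0000
33.7363 27.6991 21.0002 13.5669 5.3187 0.0000 0.0000 0.0000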